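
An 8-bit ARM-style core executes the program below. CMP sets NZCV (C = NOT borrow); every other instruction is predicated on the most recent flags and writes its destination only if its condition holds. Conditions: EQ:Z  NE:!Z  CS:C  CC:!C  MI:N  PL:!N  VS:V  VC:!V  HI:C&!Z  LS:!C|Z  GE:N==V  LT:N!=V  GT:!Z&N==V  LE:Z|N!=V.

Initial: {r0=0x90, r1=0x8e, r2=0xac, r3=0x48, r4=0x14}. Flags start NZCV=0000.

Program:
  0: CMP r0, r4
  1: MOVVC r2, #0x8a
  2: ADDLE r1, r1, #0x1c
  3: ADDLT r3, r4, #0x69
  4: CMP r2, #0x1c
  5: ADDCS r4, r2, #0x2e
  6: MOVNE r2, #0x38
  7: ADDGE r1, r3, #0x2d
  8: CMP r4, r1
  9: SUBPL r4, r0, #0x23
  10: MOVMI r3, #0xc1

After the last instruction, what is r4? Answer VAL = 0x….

0: ✓ CMP  NZCV=0011
1: · MOVVC
2: ✓ ADDLE  r1←0xaa
3: ✓ ADDLT  r3←0x7d
4: ✓ CMP  NZCV=1010
5: ✓ ADDCS  r4←0xda
6: ✓ MOVNE  r2←0x38
7: · ADDGE
8: ✓ CMP  NZCV=0010
9: ✓ SUBPL  r4←0x6d
10: · MOVMI

VAL = 0x6d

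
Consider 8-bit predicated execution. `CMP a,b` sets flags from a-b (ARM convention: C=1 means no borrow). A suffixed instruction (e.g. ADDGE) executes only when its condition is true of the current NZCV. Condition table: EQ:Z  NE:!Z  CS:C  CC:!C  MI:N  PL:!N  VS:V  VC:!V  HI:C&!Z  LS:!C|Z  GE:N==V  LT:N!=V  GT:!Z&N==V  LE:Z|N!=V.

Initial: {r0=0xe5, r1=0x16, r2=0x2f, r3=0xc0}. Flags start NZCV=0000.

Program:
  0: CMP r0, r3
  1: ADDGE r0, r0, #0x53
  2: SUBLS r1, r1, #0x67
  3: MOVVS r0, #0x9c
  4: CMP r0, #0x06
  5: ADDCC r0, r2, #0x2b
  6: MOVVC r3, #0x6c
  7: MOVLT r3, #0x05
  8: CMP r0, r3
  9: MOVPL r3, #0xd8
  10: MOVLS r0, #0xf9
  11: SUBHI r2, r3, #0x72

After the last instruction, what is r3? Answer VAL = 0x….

[0] flags=0010 → (cmp)
[1] flags=0010 GE?T → r0=0x38
[2] flags=0010 LS?F → skip
[3] flags=0010 VS?F → skip
[4] flags=0010 → (cmp)
[5] flags=0010 CC?F → skip
[6] flags=0010 VC?T → r3=0x6c
[7] flags=0010 LT?F → skip
[8] flags=1000 → (cmp)
[9] flags=1000 PL?F → skip
[10] flags=1000 LS?T → r0=0xf9
[11] flags=1000 HI?F → skip

VAL = 0x6c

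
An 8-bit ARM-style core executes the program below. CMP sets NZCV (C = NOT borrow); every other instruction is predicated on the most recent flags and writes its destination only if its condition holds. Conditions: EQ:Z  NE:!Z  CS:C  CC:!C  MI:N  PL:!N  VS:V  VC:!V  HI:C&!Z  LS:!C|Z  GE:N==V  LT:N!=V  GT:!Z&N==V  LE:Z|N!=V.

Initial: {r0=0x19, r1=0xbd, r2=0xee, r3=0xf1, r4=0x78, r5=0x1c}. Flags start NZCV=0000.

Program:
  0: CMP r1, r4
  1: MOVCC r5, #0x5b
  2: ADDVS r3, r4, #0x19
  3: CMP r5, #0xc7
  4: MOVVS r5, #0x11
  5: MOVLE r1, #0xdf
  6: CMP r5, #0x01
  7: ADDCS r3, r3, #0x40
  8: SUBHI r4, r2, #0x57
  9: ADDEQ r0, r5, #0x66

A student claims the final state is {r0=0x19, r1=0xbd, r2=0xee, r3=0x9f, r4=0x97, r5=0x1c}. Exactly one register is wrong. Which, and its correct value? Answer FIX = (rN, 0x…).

FIX = (r3, 0xd1)

0: ✓ CMP  NZCV=0011
1: · MOVCC
2: ✓ ADDVS  r3←0x91
3: ✓ CMP  NZCV=0000
4: · MOVVS
5: · MOVLE
6: ✓ CMP  NZCV=0010
7: ✓ ADDCS  r3←0xd1
8: ✓ SUBHI  r4←0x97
9: · ADDEQ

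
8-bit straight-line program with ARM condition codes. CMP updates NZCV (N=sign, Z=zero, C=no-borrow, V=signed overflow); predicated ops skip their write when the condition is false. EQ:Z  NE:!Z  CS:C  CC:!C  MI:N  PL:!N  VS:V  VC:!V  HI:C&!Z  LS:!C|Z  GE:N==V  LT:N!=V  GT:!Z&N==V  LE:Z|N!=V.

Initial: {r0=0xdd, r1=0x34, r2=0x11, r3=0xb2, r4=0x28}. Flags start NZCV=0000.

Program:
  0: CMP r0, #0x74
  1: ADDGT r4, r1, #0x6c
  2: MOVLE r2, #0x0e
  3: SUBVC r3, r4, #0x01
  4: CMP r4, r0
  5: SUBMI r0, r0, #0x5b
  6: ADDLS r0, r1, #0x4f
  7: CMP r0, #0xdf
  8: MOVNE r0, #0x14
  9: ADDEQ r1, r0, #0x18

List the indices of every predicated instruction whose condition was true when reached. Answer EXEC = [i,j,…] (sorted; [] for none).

EXEC = [2,6,8]

[0] flags=0011 → (cmp)
[1] flags=0011 GT?F → skip
[2] flags=0011 LE?T → r2=0x0e
[3] flags=0011 VC?F → skip
[4] flags=0000 → (cmp)
[5] flags=0000 MI?F → skip
[6] flags=0000 LS?T → r0=0x83
[7] flags=1000 → (cmp)
[8] flags=1000 NE?T → r0=0x14
[9] flags=1000 EQ?F → skip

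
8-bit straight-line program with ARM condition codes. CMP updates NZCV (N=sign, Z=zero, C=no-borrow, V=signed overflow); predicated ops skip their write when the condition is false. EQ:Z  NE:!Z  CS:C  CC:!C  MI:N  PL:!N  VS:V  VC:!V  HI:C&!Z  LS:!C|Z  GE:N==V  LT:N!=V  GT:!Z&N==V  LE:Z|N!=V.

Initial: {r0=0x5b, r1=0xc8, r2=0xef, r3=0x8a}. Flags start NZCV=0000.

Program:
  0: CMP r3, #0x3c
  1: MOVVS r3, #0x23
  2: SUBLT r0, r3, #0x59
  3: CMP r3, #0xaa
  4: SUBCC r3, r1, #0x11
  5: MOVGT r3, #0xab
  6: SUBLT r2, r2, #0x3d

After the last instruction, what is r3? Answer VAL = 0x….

VAL = 0xab

[0] flags=0011 → (cmp)
[1] flags=0011 VS?T → r3=0x23
[2] flags=0011 LT?T → r0=0xca
[3] flags=0000 → (cmp)
[4] flags=0000 CC?T → r3=0xb7
[5] flags=0000 GT?T → r3=0xab
[6] flags=0000 LT?F → skip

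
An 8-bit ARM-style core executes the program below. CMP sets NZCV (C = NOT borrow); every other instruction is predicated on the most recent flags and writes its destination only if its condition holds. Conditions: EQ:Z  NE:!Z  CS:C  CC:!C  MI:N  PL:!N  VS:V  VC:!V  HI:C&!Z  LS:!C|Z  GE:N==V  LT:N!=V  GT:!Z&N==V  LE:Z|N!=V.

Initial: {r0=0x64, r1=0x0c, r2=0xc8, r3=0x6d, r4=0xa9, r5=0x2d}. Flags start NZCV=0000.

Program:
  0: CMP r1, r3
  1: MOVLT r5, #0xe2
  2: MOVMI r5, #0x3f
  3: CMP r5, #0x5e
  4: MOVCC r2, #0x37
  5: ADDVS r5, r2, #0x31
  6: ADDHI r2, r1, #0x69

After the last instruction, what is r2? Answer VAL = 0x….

[0] flags=1000 → (cmp)
[1] flags=1000 LT?T → r5=0xe2
[2] flags=1000 MI?T → r5=0x3f
[3] flags=1000 → (cmp)
[4] flags=1000 CC?T → r2=0x37
[5] flags=1000 VS?F → skip
[6] flags=1000 HI?F → skip

VAL = 0x37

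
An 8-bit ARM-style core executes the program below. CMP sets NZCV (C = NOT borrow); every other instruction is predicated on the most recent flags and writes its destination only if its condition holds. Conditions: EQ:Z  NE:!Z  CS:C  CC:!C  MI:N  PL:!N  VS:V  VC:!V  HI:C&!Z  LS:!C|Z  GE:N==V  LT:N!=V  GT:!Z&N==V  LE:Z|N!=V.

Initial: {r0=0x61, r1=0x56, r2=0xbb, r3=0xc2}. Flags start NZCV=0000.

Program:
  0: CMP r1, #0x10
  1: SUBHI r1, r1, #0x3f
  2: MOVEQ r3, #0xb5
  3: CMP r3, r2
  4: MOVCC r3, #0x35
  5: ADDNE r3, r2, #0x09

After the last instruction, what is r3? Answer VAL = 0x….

0: ✓ CMP  NZCV=0010
1: ✓ SUBHI  r1←0x17
2: · MOVEQ
3: ✓ CMP  NZCV=0010
4: · MOVCC
5: ✓ ADDNE  r3←0xc4

VAL = 0xc4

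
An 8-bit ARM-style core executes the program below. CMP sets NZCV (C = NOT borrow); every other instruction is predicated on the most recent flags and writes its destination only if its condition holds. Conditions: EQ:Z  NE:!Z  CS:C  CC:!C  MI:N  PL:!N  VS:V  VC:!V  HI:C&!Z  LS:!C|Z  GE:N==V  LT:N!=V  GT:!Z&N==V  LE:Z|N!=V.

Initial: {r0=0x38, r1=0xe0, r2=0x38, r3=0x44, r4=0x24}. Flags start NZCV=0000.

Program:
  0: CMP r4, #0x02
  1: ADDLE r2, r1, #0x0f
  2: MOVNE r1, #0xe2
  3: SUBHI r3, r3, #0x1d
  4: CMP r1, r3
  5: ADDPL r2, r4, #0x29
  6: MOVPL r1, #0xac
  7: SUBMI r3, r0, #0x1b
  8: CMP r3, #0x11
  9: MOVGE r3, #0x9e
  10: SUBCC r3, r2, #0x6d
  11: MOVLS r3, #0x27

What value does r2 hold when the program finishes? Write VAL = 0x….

0: ✓ CMP  NZCV=0010
1: · ADDLE
2: ✓ MOVNE  r1←0xe2
3: ✓ SUBHI  r3←0x27
4: ✓ CMP  NZCV=1010
5: · ADDPL
6: · MOVPL
7: ✓ SUBMI  r3←0x1d
8: ✓ CMP  NZCV=0010
9: ✓ MOVGE  r3←0x9e
10: · SUBCC
11: · MOVLS

VAL = 0x38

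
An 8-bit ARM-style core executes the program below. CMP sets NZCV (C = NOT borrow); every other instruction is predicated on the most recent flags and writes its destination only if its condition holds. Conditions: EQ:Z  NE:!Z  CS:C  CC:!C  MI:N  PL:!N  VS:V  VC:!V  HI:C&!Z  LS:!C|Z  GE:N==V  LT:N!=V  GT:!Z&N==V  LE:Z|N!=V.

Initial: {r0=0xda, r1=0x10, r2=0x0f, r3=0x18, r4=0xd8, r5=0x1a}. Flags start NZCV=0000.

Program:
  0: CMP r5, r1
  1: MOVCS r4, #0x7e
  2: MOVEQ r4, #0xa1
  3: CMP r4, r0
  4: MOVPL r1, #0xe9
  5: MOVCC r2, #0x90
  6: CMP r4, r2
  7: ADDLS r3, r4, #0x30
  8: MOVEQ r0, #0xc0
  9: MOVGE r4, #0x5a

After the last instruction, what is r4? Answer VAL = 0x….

[0] flags=0010 → (cmp)
[1] flags=0010 CS?T → r4=0x7e
[2] flags=0010 EQ?F → skip
[3] flags=1001 → (cmp)
[4] flags=1001 PL?F → skip
[5] flags=1001 CC?T → r2=0x90
[6] flags=1001 → (cmp)
[7] flags=1001 LS?T → r3=0xae
[8] flags=1001 EQ?F → skip
[9] flags=1001 GE?T → r4=0x5a

VAL = 0x5a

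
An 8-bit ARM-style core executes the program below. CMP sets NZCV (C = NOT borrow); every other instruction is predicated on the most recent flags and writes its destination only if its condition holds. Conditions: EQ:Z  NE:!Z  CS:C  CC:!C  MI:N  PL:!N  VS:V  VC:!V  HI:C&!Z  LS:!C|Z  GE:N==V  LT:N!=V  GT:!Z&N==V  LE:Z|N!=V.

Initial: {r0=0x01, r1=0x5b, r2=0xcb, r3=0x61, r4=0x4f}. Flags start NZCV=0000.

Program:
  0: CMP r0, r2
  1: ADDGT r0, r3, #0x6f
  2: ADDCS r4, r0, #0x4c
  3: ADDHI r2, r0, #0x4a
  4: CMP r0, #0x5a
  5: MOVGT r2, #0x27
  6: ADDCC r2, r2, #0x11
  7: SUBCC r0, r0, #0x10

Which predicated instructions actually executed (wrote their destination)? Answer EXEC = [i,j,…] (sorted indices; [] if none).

[0] flags=0000 → (cmp)
[1] flags=0000 GT?T → r0=0xd0
[2] flags=0000 CS?F → skip
[3] flags=0000 HI?F → skip
[4] flags=0011 → (cmp)
[5] flags=0011 GT?F → skip
[6] flags=0011 CC?F → skip
[7] flags=0011 CC?F → skip

EXEC = [1]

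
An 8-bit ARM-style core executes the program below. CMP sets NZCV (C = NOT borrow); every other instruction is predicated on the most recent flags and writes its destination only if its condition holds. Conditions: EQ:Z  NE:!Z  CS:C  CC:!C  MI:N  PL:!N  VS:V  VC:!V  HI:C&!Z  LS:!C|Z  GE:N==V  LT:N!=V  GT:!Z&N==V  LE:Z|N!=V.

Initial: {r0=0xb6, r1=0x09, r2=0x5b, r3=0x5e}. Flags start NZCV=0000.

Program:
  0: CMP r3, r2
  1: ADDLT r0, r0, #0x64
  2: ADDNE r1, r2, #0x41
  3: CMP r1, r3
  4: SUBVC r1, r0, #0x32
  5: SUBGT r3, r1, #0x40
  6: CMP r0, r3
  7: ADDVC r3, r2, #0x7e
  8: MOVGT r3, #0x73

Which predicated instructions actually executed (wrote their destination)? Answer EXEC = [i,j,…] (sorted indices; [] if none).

[0] flags=0010 → (cmp)
[1] flags=0010 LT?F → skip
[2] flags=0010 NE?T → r1=0x9c
[3] flags=0011 → (cmp)
[4] flags=0011 VC?F → skip
[5] flags=0011 GT?F → skip
[6] flags=0011 → (cmp)
[7] flags=0011 VC?F → skip
[8] flags=0011 GT?F → skip

EXEC = [2]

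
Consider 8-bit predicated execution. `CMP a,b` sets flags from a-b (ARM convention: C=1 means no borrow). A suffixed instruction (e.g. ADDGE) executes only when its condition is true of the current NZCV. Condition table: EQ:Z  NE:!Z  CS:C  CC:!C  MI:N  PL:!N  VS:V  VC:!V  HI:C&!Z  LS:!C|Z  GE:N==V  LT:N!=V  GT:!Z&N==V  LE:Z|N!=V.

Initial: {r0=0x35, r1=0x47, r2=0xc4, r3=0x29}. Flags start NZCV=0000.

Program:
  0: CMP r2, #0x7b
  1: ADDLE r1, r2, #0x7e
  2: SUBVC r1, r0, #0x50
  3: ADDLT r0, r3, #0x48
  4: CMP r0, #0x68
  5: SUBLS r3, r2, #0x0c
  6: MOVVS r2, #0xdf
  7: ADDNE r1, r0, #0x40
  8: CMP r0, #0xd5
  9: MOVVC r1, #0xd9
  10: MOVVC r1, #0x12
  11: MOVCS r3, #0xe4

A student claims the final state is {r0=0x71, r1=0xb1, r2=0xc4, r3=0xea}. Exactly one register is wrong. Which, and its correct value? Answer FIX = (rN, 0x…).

FIX = (r3, 0x29)

[0] flags=0011 → (cmp)
[1] flags=0011 LE?T → r1=0x42
[2] flags=0011 VC?F → skip
[3] flags=0011 LT?T → r0=0x71
[4] flags=0010 → (cmp)
[5] flags=0010 LS?F → skip
[6] flags=0010 VS?F → skip
[7] flags=0010 NE?T → r1=0xb1
[8] flags=1001 → (cmp)
[9] flags=1001 VC?F → skip
[10] flags=1001 VC?F → skip
[11] flags=1001 CS?F → skip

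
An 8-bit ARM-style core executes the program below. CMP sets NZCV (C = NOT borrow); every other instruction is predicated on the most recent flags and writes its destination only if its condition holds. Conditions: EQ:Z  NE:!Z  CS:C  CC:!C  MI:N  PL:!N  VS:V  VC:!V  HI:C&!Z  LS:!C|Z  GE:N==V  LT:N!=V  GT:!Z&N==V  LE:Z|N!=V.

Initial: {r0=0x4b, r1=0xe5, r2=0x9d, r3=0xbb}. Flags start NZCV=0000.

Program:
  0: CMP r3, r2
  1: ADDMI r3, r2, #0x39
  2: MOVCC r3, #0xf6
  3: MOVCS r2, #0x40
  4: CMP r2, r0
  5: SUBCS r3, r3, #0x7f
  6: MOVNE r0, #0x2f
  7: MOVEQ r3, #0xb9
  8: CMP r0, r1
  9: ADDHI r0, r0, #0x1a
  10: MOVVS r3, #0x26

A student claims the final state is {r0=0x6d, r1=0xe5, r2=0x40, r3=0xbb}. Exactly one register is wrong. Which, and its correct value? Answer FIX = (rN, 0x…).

FIX = (r0, 0x2f)

0: ✓ CMP  NZCV=0010
1: · ADDMI
2: · MOVCC
3: ✓ MOVCS  r2←0x40
4: ✓ CMP  NZCV=1000
5: · SUBCS
6: ✓ MOVNE  r0←0x2f
7: · MOVEQ
8: ✓ CMP  NZCV=0000
9: · ADDHI
10: · MOVVS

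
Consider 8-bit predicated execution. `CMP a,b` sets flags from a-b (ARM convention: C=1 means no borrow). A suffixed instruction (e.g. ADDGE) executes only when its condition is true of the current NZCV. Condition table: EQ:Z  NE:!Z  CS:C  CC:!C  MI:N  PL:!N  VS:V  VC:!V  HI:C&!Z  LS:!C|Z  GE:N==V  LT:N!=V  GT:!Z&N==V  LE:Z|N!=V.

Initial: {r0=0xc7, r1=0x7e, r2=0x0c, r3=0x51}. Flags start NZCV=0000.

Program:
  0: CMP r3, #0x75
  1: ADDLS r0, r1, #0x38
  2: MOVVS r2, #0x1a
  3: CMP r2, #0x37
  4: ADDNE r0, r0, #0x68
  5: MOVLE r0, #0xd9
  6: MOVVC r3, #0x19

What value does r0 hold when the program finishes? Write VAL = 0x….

[0] flags=1000 → (cmp)
[1] flags=1000 LS?T → r0=0xb6
[2] flags=1000 VS?F → skip
[3] flags=1000 → (cmp)
[4] flags=1000 NE?T → r0=0x1e
[5] flags=1000 LE?T → r0=0xd9
[6] flags=1000 VC?T → r3=0x19

VAL = 0xd9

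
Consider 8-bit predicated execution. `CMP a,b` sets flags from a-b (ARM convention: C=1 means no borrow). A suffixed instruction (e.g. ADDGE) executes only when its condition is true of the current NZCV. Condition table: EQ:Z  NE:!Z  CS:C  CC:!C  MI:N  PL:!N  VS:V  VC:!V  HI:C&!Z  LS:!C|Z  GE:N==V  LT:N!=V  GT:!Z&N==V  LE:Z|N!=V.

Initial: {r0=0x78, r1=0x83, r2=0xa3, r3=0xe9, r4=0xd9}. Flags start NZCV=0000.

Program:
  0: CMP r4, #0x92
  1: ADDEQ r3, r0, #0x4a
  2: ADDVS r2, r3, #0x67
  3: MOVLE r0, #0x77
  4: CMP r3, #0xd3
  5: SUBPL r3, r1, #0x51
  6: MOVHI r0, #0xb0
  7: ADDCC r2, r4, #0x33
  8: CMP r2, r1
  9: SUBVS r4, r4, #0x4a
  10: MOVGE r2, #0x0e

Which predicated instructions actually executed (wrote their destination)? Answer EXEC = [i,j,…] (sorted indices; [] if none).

0: ✓ CMP  NZCV=0010
1: · ADDEQ
2: · ADDVS
3: · MOVLE
4: ✓ CMP  NZCV=0010
5: ✓ SUBPL  r3←0x32
6: ✓ MOVHI  r0←0xb0
7: · ADDCC
8: ✓ CMP  NZCV=0010
9: · SUBVS
10: ✓ MOVGE  r2←0x0e

EXEC = [5,6,10]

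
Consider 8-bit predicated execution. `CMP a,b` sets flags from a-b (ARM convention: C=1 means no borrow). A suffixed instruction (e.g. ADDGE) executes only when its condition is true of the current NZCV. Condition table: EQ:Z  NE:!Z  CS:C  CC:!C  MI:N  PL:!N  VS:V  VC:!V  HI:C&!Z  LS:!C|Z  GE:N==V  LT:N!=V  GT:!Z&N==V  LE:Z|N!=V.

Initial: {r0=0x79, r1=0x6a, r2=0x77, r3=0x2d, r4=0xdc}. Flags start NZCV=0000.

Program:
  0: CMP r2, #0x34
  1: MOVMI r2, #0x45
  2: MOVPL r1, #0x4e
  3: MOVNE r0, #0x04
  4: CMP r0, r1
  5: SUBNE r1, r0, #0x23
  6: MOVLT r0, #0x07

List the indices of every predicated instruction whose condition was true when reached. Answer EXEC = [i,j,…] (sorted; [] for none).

0: ✓ CMP  NZCV=0010
1: · MOVMI
2: ✓ MOVPL  r1←0x4e
3: ✓ MOVNE  r0←0x04
4: ✓ CMP  NZCV=1000
5: ✓ SUBNE  r1←0xe1
6: ✓ MOVLT  r0←0x07

EXEC = [2,3,5,6]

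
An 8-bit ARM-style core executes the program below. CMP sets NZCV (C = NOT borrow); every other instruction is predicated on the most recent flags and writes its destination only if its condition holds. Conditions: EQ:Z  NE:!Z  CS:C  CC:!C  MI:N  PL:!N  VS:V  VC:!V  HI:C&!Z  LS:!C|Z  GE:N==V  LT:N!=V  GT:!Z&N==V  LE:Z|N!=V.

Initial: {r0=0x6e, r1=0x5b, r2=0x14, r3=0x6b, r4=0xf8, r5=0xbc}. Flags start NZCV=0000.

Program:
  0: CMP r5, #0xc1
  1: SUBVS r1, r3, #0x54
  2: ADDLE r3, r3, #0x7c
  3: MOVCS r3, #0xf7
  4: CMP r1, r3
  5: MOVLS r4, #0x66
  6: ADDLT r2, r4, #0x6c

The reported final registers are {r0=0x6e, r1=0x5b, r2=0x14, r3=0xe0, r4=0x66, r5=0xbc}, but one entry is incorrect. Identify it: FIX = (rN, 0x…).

0: ✓ CMP  NZCV=1000
1: · SUBVS
2: ✓ ADDLE  r3←0xe7
3: · MOVCS
4: ✓ CMP  NZCV=0000
5: ✓ MOVLS  r4←0x66
6: · ADDLT

FIX = (r3, 0xe7)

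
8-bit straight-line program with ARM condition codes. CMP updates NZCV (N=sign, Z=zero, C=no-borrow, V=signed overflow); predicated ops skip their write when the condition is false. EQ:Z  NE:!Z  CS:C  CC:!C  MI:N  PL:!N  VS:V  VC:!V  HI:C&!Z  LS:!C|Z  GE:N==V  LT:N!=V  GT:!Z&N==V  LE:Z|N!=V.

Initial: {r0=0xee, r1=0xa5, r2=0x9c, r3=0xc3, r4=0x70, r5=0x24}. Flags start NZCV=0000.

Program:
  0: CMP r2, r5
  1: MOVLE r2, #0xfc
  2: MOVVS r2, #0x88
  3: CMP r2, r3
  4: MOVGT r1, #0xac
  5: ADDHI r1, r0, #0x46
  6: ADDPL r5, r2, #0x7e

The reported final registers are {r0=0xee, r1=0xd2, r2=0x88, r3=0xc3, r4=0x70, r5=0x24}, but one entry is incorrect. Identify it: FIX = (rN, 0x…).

[0] flags=0011 → (cmp)
[1] flags=0011 LE?T → r2=0xfc
[2] flags=0011 VS?T → r2=0x88
[3] flags=1000 → (cmp)
[4] flags=1000 GT?F → skip
[5] flags=1000 HI?F → skip
[6] flags=1000 PL?F → skip

FIX = (r1, 0xa5)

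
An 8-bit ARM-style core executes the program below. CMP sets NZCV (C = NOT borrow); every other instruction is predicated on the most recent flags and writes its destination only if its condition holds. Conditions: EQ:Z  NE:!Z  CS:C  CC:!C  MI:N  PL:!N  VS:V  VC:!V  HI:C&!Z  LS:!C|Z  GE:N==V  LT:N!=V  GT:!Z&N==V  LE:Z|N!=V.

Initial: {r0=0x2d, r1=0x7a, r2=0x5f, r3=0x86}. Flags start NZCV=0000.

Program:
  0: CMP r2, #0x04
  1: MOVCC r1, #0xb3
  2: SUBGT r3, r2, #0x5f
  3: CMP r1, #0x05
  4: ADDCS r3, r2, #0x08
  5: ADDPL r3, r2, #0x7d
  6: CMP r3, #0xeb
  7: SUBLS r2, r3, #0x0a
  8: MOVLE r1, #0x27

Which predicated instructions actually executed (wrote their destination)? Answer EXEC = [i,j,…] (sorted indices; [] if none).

[0] flags=0010 → (cmp)
[1] flags=0010 CC?F → skip
[2] flags=0010 GT?T → r3=0x00
[3] flags=0010 → (cmp)
[4] flags=0010 CS?T → r3=0x67
[5] flags=0010 PL?T → r3=0xdc
[6] flags=1000 → (cmp)
[7] flags=1000 LS?T → r2=0xd2
[8] flags=1000 LE?T → r1=0x27

EXEC = [2,4,5,7,8]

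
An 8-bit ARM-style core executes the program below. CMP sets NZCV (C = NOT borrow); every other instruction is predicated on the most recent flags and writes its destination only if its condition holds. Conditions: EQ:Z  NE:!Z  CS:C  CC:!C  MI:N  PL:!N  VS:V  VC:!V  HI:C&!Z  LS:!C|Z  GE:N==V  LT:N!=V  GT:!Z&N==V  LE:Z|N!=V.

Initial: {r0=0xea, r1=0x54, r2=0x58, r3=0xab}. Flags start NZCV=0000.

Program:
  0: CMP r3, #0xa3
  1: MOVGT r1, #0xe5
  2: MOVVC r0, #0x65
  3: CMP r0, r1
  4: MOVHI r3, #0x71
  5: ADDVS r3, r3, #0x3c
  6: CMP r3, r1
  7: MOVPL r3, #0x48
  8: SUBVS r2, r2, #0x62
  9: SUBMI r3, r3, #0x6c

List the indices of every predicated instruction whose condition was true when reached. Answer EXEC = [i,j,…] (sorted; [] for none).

0: ✓ CMP  NZCV=0010
1: ✓ MOVGT  r1←0xe5
2: ✓ MOVVC  r0←0x65
3: ✓ CMP  NZCV=1001
4: · MOVHI
5: ✓ ADDVS  r3←0xe7
6: ✓ CMP  NZCV=0010
7: ✓ MOVPL  r3←0x48
8: · SUBVS
9: · SUBMI

EXEC = [1,2,5,7]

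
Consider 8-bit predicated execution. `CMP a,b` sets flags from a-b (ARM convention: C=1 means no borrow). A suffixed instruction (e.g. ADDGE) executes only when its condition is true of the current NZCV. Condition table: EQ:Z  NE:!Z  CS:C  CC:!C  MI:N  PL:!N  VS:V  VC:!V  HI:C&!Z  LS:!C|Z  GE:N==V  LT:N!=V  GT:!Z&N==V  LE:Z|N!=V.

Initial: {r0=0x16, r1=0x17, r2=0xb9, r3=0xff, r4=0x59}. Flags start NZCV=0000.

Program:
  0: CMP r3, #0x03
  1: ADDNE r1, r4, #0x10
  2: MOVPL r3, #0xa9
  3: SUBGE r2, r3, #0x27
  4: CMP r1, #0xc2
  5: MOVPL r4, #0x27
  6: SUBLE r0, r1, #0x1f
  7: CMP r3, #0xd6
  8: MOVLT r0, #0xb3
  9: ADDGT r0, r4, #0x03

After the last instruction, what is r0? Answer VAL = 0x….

0: ✓ CMP  NZCV=1010
1: ✓ ADDNE  r1←0x69
2: · MOVPL
3: · SUBGE
4: ✓ CMP  NZCV=1001
5: · MOVPL
6: · SUBLE
7: ✓ CMP  NZCV=0010
8: · MOVLT
9: ✓ ADDGT  r0←0x5c

VAL = 0x5c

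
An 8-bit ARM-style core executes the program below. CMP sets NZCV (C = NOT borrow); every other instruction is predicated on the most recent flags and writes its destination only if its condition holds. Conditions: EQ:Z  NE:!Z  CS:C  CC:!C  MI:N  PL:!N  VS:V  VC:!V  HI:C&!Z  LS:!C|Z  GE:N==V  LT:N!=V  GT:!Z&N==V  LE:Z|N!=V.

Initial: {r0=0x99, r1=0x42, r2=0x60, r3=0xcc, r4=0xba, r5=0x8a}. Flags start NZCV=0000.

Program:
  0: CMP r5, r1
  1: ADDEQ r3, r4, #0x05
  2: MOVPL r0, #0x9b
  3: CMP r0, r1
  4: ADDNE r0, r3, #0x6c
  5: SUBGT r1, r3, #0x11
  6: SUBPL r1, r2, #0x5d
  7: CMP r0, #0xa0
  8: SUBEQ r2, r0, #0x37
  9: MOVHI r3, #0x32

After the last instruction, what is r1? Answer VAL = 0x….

VAL = 0x03

0: ✓ CMP  NZCV=0011
1: · ADDEQ
2: ✓ MOVPL  r0←0x9b
3: ✓ CMP  NZCV=0011
4: ✓ ADDNE  r0←0x38
5: · SUBGT
6: ✓ SUBPL  r1←0x03
7: ✓ CMP  NZCV=1001
8: · SUBEQ
9: · MOVHI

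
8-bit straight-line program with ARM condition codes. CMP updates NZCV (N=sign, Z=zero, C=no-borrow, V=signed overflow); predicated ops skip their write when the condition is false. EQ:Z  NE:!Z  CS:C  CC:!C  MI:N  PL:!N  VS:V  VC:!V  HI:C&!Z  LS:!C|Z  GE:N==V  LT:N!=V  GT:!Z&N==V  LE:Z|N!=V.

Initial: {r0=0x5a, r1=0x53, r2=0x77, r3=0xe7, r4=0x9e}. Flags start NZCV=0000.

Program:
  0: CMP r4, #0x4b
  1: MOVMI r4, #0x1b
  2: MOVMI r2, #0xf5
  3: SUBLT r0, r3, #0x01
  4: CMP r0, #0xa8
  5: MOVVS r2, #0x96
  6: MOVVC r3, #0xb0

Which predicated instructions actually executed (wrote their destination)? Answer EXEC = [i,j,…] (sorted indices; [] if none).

0: ✓ CMP  NZCV=0011
1: · MOVMI
2: · MOVMI
3: ✓ SUBLT  r0←0xe6
4: ✓ CMP  NZCV=0010
5: · MOVVS
6: ✓ MOVVC  r3←0xb0

EXEC = [3,6]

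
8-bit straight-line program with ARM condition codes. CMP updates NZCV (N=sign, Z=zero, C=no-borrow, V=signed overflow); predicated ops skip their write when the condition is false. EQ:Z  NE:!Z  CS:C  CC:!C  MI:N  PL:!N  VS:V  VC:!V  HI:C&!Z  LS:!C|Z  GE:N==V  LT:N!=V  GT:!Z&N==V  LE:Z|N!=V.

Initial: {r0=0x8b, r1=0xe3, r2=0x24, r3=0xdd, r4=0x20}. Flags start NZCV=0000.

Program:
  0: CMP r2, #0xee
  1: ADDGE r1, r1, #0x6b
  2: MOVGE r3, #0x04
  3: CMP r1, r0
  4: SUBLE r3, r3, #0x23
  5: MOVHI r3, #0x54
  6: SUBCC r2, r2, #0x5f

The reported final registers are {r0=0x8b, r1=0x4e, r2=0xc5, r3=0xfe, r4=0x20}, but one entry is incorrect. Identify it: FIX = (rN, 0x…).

0: ✓ CMP  NZCV=0000
1: ✓ ADDGE  r1←0x4e
2: ✓ MOVGE  r3←0x04
3: ✓ CMP  NZCV=1001
4: · SUBLE
5: · MOVHI
6: ✓ SUBCC  r2←0xc5

FIX = (r3, 0x04)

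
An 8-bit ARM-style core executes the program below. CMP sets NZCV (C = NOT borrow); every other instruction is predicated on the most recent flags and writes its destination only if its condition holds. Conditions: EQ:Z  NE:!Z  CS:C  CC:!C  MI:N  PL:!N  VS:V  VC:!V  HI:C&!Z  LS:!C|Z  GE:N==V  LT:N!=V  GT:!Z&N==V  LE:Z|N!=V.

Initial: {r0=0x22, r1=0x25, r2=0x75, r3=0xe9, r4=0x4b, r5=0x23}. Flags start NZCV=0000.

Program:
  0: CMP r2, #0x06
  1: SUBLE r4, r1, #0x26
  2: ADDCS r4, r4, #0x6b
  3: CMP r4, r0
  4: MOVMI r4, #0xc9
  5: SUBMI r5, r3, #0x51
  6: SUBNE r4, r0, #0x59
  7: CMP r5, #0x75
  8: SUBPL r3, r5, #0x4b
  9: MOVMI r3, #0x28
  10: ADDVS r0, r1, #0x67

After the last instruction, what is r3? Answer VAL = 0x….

0: ✓ CMP  NZCV=0010
1: · SUBLE
2: ✓ ADDCS  r4←0xb6
3: ✓ CMP  NZCV=1010
4: ✓ MOVMI  r4←0xc9
5: ✓ SUBMI  r5←0x98
6: ✓ SUBNE  r4←0xc9
7: ✓ CMP  NZCV=0011
8: ✓ SUBPL  r3←0x4d
9: · MOVMI
10: ✓ ADDVS  r0←0x8c

VAL = 0x4d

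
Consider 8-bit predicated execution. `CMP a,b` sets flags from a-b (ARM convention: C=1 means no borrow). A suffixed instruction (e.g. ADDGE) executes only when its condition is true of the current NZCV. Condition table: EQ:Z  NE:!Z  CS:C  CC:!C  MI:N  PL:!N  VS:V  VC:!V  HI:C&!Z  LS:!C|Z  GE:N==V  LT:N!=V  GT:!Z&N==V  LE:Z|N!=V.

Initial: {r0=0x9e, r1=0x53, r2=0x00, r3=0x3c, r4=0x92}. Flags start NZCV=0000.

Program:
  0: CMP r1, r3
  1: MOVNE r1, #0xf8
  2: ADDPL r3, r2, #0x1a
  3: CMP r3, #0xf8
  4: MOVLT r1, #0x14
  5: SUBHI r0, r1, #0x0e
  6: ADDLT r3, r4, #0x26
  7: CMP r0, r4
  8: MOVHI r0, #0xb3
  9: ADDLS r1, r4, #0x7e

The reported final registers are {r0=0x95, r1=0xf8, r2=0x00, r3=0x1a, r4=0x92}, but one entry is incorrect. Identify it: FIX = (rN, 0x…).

FIX = (r0, 0xb3)

0: ✓ CMP  NZCV=0010
1: ✓ MOVNE  r1←0xf8
2: ✓ ADDPL  r3←0x1a
3: ✓ CMP  NZCV=0000
4: · MOVLT
5: · SUBHI
6: · ADDLT
7: ✓ CMP  NZCV=0010
8: ✓ MOVHI  r0←0xb3
9: · ADDLS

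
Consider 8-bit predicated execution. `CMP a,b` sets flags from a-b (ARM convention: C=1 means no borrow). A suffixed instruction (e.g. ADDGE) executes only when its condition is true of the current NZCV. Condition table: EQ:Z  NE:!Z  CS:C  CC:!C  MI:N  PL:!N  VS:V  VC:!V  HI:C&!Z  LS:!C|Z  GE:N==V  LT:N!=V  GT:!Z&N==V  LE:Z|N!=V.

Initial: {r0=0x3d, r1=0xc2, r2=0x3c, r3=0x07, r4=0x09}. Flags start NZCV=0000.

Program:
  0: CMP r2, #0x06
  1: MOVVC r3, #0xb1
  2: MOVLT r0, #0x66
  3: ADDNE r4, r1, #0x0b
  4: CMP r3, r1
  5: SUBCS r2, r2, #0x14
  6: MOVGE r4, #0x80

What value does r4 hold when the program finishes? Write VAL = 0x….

[0] flags=0010 → (cmp)
[1] flags=0010 VC?T → r3=0xb1
[2] flags=0010 LT?F → skip
[3] flags=0010 NE?T → r4=0xcd
[4] flags=1000 → (cmp)
[5] flags=1000 CS?F → skip
[6] flags=1000 GE?F → skip

VAL = 0xcd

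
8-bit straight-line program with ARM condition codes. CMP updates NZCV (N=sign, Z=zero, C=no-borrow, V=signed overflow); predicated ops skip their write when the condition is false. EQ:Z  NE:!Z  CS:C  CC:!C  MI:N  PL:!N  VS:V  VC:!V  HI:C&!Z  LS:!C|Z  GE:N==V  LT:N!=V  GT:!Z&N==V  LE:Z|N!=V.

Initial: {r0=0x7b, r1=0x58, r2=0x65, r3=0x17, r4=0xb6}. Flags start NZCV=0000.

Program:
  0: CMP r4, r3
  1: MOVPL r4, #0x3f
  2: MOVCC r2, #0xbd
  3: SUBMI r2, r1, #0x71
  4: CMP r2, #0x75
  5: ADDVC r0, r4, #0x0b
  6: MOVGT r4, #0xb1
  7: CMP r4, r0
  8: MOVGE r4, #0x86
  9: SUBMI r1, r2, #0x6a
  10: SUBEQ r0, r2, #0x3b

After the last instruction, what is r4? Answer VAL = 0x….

VAL = 0xb6

0: ✓ CMP  NZCV=1010
1: · MOVPL
2: · MOVCC
3: ✓ SUBMI  r2←0xe7
4: ✓ CMP  NZCV=0011
5: · ADDVC
6: · MOVGT
7: ✓ CMP  NZCV=0011
8: · MOVGE
9: · SUBMI
10: · SUBEQ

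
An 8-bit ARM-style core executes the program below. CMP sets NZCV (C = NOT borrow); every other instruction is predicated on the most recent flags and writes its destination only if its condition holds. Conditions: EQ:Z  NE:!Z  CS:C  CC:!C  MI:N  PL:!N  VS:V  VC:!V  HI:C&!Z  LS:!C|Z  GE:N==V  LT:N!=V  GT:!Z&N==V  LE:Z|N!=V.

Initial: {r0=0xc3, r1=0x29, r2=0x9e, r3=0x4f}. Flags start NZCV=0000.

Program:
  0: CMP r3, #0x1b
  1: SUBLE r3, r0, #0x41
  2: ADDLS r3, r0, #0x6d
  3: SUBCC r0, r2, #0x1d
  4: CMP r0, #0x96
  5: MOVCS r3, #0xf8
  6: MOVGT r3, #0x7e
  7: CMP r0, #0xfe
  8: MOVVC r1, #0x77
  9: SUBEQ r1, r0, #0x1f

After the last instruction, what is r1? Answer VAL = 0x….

VAL = 0x77

[0] flags=0010 → (cmp)
[1] flags=0010 LE?F → skip
[2] flags=0010 LS?F → skip
[3] flags=0010 CC?F → skip
[4] flags=0010 → (cmp)
[5] flags=0010 CS?T → r3=0xf8
[6] flags=0010 GT?T → r3=0x7e
[7] flags=1000 → (cmp)
[8] flags=1000 VC?T → r1=0x77
[9] flags=1000 EQ?F → skip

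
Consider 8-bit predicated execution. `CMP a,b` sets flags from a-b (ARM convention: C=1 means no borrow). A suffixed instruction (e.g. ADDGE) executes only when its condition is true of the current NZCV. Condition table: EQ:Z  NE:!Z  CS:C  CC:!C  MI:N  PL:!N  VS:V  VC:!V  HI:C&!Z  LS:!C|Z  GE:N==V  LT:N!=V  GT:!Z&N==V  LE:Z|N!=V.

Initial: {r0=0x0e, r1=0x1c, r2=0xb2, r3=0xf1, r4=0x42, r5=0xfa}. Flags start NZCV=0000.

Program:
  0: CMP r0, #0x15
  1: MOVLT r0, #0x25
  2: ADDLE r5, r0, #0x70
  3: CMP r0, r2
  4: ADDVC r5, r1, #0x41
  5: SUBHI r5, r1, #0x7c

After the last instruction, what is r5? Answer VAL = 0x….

[0] flags=1000 → (cmp)
[1] flags=1000 LT?T → r0=0x25
[2] flags=1000 LE?T → r5=0x95
[3] flags=0000 → (cmp)
[4] flags=0000 VC?T → r5=0x5d
[5] flags=0000 HI?F → skip

VAL = 0x5d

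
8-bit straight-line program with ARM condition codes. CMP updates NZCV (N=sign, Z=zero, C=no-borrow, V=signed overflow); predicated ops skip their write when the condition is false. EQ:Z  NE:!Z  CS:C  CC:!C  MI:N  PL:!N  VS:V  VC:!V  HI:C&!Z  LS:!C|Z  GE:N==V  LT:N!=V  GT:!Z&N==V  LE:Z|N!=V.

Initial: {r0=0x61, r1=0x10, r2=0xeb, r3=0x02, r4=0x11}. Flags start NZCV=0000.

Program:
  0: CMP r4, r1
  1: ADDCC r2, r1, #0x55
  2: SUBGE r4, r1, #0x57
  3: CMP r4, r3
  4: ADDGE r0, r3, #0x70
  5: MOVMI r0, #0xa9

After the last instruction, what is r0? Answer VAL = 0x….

VAL = 0xa9

0: ✓ CMP  NZCV=0010
1: · ADDCC
2: ✓ SUBGE  r4←0xb9
3: ✓ CMP  NZCV=1010
4: · ADDGE
5: ✓ MOVMI  r0←0xa9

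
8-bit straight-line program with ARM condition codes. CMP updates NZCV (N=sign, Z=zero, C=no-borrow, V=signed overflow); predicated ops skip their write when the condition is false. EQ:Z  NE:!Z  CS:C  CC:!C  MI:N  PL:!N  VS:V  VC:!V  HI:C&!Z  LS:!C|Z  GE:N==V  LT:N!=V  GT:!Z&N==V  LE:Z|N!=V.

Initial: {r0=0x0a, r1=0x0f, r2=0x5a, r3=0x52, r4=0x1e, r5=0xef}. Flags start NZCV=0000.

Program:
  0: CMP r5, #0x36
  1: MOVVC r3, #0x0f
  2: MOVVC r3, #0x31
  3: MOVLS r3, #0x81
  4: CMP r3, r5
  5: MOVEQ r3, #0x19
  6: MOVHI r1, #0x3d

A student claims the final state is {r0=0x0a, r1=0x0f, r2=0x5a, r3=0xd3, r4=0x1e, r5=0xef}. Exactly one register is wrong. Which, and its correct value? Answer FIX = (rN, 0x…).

FIX = (r3, 0x31)

[0] flags=1010 → (cmp)
[1] flags=1010 VC?T → r3=0x0f
[2] flags=1010 VC?T → r3=0x31
[3] flags=1010 LS?F → skip
[4] flags=0000 → (cmp)
[5] flags=0000 EQ?F → skip
[6] flags=0000 HI?F → skip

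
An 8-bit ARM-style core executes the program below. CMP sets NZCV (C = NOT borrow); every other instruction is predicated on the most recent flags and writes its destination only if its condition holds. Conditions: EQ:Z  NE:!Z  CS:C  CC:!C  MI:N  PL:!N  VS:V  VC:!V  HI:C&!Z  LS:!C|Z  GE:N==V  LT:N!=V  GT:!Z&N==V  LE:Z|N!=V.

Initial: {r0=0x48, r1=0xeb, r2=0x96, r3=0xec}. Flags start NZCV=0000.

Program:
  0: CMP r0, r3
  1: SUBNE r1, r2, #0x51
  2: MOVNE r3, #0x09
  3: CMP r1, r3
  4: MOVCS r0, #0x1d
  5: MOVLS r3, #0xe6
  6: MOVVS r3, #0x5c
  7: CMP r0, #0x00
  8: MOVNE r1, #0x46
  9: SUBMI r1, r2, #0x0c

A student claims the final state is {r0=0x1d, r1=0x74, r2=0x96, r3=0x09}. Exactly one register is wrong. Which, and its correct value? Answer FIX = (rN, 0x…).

[0] flags=0000 → (cmp)
[1] flags=0000 NE?T → r1=0x45
[2] flags=0000 NE?T → r3=0x09
[3] flags=0010 → (cmp)
[4] flags=0010 CS?T → r0=0x1d
[5] flags=0010 LS?F → skip
[6] flags=0010 VS?F → skip
[7] flags=0010 → (cmp)
[8] flags=0010 NE?T → r1=0x46
[9] flags=0010 MI?F → skip

FIX = (r1, 0x46)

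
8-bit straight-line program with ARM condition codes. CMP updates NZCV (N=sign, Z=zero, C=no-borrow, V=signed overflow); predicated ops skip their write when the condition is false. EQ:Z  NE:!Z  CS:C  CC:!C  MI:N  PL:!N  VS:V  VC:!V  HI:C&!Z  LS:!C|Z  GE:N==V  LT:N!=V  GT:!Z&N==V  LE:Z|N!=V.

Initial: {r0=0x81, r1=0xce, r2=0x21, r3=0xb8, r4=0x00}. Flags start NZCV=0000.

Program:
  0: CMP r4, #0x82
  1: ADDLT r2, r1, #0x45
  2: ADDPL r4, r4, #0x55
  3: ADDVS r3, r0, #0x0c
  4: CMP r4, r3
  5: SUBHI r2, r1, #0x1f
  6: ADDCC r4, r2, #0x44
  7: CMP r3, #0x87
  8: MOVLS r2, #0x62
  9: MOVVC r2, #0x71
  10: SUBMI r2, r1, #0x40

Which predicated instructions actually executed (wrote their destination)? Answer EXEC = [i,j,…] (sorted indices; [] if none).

EXEC = [2,6,9]

0: ✓ CMP  NZCV=0000
1: · ADDLT
2: ✓ ADDPL  r4←0x55
3: · ADDVS
4: ✓ CMP  NZCV=1001
5: · SUBHI
6: ✓ ADDCC  r4←0x65
7: ✓ CMP  NZCV=0010
8: · MOVLS
9: ✓ MOVVC  r2←0x71
10: · SUBMI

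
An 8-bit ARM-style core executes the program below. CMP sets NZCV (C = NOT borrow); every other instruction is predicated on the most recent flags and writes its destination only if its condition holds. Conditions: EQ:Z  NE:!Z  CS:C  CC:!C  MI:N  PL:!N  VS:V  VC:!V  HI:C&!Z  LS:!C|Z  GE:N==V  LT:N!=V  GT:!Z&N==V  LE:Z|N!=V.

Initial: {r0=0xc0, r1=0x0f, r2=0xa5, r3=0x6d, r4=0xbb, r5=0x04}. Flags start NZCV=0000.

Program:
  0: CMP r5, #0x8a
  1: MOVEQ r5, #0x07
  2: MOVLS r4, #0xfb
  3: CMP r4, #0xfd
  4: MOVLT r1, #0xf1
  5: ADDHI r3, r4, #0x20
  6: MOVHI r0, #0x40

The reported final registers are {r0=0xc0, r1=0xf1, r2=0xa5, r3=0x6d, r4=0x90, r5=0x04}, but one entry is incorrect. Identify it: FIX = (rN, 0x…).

FIX = (r4, 0xfb)

0: ✓ CMP  NZCV=0000
1: · MOVEQ
2: ✓ MOVLS  r4←0xfb
3: ✓ CMP  NZCV=1000
4: ✓ MOVLT  r1←0xf1
5: · ADDHI
6: · MOVHI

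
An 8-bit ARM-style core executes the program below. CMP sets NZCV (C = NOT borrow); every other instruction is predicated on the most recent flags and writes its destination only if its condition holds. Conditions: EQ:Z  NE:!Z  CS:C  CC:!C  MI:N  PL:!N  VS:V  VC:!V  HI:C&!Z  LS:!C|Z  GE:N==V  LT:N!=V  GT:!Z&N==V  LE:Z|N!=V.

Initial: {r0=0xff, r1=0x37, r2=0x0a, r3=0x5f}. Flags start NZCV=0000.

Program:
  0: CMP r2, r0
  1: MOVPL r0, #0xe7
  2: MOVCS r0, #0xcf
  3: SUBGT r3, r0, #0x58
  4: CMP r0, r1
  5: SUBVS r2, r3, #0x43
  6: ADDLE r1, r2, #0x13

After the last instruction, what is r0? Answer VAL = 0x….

0: ✓ CMP  NZCV=0000
1: ✓ MOVPL  r0←0xe7
2: · MOVCS
3: ✓ SUBGT  r3←0x8f
4: ✓ CMP  NZCV=1010
5: · SUBVS
6: ✓ ADDLE  r1←0x1d

VAL = 0xe7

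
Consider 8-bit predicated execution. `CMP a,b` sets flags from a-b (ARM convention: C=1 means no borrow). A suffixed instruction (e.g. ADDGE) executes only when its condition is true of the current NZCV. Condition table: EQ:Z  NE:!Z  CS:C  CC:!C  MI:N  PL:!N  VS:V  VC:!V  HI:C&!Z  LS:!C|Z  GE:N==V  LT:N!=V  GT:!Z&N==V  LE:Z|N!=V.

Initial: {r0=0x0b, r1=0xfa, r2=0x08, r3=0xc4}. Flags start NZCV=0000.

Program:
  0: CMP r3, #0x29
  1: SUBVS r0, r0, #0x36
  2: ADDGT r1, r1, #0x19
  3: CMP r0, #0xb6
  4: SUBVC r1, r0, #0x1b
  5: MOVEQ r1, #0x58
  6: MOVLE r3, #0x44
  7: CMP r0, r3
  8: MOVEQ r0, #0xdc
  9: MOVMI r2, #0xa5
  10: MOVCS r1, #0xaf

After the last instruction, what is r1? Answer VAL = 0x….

VAL = 0xf0

[0] flags=1010 → (cmp)
[1] flags=1010 VS?F → skip
[2] flags=1010 GT?F → skip
[3] flags=0000 → (cmp)
[4] flags=0000 VC?T → r1=0xf0
[5] flags=0000 EQ?F → skip
[6] flags=0000 LE?F → skip
[7] flags=0000 → (cmp)
[8] flags=0000 EQ?F → skip
[9] flags=0000 MI?F → skip
[10] flags=0000 CS?F → skip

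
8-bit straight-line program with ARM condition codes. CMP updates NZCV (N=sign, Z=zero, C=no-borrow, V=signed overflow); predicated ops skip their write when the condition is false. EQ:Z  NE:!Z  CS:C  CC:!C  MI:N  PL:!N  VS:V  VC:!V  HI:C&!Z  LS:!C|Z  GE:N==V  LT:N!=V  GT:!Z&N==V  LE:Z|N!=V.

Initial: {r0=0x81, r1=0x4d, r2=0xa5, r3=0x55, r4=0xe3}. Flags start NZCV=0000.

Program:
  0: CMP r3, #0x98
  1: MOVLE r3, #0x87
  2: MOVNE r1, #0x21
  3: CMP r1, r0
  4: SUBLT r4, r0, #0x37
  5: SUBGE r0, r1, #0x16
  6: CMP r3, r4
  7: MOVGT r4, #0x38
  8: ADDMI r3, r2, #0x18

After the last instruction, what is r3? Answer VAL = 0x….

[0] flags=1001 → (cmp)
[1] flags=1001 LE?F → skip
[2] flags=1001 NE?T → r1=0x21
[3] flags=1001 → (cmp)
[4] flags=1001 LT?F → skip
[5] flags=1001 GE?T → r0=0x0b
[6] flags=0000 → (cmp)
[7] flags=0000 GT?T → r4=0x38
[8] flags=0000 MI?F → skip

VAL = 0x55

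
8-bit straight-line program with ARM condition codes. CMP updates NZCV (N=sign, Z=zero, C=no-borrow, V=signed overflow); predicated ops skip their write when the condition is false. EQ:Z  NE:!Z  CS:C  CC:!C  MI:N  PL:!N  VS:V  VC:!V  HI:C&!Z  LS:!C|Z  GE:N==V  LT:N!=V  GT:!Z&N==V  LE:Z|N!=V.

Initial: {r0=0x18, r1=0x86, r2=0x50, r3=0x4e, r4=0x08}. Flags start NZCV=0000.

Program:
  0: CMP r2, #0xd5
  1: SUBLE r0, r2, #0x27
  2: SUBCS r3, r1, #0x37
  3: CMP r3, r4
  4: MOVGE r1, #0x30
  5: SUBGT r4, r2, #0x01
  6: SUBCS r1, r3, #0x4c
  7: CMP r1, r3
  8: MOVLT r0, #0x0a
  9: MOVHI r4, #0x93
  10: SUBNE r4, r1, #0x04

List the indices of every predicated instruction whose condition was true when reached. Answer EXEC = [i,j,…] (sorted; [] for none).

[0] flags=0000 → (cmp)
[1] flags=0000 LE?F → skip
[2] flags=0000 CS?F → skip
[3] flags=0010 → (cmp)
[4] flags=0010 GE?T → r1=0x30
[5] flags=0010 GT?T → r4=0x4f
[6] flags=0010 CS?T → r1=0x02
[7] flags=1000 → (cmp)
[8] flags=1000 LT?T → r0=0x0a
[9] flags=1000 HI?F → skip
[10] flags=1000 NE?T → r4=0xfe

EXEC = [4,5,6,8,10]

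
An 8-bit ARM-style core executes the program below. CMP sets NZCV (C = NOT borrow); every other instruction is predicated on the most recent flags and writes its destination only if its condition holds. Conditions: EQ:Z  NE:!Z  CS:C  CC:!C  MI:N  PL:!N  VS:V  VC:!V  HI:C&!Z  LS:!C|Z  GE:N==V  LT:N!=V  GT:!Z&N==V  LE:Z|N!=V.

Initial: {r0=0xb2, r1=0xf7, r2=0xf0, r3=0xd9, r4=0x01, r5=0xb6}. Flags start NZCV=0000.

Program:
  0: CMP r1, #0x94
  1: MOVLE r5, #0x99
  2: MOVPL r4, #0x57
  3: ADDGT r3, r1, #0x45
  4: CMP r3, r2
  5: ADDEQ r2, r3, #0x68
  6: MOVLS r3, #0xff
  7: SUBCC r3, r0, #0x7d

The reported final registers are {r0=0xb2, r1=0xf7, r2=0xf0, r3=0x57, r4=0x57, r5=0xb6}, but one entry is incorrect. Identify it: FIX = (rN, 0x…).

FIX = (r3, 0x35)

0: ✓ CMP  NZCV=0010
1: · MOVLE
2: ✓ MOVPL  r4←0x57
3: ✓ ADDGT  r3←0x3c
4: ✓ CMP  NZCV=0000
5: · ADDEQ
6: ✓ MOVLS  r3←0xff
7: ✓ SUBCC  r3←0x35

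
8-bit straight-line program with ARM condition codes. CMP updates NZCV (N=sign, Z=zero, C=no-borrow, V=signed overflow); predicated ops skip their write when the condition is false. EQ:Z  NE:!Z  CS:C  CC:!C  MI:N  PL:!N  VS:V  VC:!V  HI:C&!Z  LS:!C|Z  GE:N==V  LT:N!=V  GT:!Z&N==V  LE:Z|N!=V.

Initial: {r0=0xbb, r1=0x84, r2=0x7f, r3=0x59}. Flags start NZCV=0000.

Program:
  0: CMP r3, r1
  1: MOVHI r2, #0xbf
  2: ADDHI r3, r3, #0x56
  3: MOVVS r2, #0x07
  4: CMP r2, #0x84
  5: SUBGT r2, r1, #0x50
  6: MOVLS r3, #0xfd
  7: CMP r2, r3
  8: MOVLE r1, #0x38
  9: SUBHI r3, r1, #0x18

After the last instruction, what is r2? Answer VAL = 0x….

[0] flags=1001 → (cmp)
[1] flags=1001 HI?F → skip
[2] flags=1001 HI?F → skip
[3] flags=1001 VS?T → r2=0x07
[4] flags=1001 → (cmp)
[5] flags=1001 GT?T → r2=0x34
[6] flags=1001 LS?T → r3=0xfd
[7] flags=0000 → (cmp)
[8] flags=0000 LE?F → skip
[9] flags=0000 HI?F → skip

VAL = 0x34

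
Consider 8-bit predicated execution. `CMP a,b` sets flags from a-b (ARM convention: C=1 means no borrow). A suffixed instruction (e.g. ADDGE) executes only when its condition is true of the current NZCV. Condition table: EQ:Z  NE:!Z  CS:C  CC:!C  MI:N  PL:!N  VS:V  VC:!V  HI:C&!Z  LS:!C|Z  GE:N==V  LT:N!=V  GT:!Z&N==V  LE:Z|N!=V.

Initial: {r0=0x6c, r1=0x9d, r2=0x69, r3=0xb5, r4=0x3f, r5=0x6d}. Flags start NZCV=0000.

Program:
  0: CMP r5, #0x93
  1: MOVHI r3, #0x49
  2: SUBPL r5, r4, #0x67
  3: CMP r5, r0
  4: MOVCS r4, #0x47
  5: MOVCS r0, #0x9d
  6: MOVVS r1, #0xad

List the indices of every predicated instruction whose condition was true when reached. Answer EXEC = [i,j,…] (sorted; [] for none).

[0] flags=1001 → (cmp)
[1] flags=1001 HI?F → skip
[2] flags=1001 PL?F → skip
[3] flags=0010 → (cmp)
[4] flags=0010 CS?T → r4=0x47
[5] flags=0010 CS?T → r0=0x9d
[6] flags=0010 VS?F → skip

EXEC = [4,5]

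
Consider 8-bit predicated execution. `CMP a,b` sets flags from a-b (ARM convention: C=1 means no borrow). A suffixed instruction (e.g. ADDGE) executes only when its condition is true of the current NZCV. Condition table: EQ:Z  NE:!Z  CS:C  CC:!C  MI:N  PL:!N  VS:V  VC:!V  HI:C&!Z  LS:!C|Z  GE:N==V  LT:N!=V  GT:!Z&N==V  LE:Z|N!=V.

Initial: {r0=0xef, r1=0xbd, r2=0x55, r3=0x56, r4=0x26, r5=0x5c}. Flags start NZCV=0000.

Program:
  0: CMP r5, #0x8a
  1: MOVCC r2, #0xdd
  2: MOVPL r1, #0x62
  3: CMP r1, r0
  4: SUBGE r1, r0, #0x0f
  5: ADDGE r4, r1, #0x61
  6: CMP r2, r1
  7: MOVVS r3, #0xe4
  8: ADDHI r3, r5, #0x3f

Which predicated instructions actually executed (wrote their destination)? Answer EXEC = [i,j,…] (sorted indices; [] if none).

EXEC = [1,8]

[0] flags=1001 → (cmp)
[1] flags=1001 CC?T → r2=0xdd
[2] flags=1001 PL?F → skip
[3] flags=1000 → (cmp)
[4] flags=1000 GE?F → skip
[5] flags=1000 GE?F → skip
[6] flags=0010 → (cmp)
[7] flags=0010 VS?F → skip
[8] flags=0010 HI?T → r3=0x9b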